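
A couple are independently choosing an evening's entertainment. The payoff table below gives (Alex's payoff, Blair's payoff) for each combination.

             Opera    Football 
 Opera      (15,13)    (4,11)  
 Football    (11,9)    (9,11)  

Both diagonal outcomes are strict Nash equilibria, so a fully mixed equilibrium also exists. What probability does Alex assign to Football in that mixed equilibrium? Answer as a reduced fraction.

Alex's mix p on Opera must make Blair indifferent between Opera and Football.
Blair's payoff from Opera: 13p + 9(1−p). From Football: 11p + 11(1−p).
Set equal: 2p = 2(1−p) → p = 2/4 = 1/2.
Probability on Football is 1 − 1/2 = 1/2.

1/2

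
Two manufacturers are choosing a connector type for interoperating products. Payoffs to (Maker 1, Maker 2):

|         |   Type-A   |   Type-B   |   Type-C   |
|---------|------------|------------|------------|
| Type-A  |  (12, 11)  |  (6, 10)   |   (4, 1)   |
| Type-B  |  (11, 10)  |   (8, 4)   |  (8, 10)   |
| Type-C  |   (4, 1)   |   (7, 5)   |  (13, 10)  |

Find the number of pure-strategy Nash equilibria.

2

Both Type-A: Maker 1 gets 12 (best alternative 11); Maker 2 gets 11 (best alternative 10). Neither deviates — NE.
Both Type-C: Maker 1 gets 13 (best alternative 8); Maker 2 gets 10 (best alternative 5). Neither deviates — NE.
Both Type-B is not a NE: Maker 2 would switch to Type-A (10 > 4).
No other cell survives both best-response checks, so there are 2 pure NE.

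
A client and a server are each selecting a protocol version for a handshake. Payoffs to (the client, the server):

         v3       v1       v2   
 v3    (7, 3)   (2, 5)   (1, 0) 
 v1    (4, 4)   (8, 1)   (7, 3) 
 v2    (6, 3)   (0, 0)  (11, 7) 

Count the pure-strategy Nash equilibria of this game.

1

Both v2: the client gets 11 (best alternative 7); the server gets 7 (best alternative 3). Neither deviates — NE.
Both v1 is not a NE: the server would switch to v3 (4 > 1).
No other cell survives both best-response checks, so there is 1 pure NE.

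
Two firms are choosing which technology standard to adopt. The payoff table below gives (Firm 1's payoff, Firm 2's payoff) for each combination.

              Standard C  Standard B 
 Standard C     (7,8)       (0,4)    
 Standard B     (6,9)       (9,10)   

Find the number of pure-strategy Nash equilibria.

Both Standard C: Firm 1 gets 7 (best alternative 6); Firm 2 gets 8 (best alternative 4). Neither deviates — NE.
Both Standard B: Firm 1 gets 9 (best alternative 0); Firm 2 gets 10 (best alternative 9). Neither deviates — NE.
(Standard C, Standard B) is not a NE: Firm 1 would switch to Standard B (9 > 0).
No other cell survives both best-response checks, so there are 2 pure NE.

2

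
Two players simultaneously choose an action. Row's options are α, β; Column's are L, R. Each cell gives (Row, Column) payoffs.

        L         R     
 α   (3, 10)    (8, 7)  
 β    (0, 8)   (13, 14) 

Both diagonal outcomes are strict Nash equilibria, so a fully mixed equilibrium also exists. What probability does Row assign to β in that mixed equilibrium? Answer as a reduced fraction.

Row's mix p on α must make Column indifferent between L and R.
Column's payoff from L: 10p + 8(1−p). From R: 7p + 14(1−p).
Set equal: 3p = 6(1−p) → p = 6/9 = 2/3.
Probability on β is 1 − 2/3 = 1/3.

1/3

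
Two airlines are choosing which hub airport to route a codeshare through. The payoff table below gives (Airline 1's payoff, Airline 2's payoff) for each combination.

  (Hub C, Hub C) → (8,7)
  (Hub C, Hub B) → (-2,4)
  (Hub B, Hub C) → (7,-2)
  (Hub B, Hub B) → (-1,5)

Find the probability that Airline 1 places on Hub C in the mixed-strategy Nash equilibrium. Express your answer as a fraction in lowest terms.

7/10

Airline 1's mix p on Hub C must make Airline 2 indifferent between Hub C and Hub B.
Airline 2's payoff from Hub C: 7p + (-2)(1−p). From Hub B: 4p + 5(1−p).
Set equal: 3p = 7(1−p) → p = 7/10.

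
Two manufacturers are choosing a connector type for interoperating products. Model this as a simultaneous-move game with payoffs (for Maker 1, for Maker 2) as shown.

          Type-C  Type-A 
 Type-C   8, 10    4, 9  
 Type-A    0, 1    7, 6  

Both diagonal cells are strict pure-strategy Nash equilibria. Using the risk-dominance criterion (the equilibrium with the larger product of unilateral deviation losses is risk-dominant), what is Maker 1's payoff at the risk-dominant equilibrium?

At both Type-C: Maker 1 loses 8 − 0 = 8 by deviating; Maker 2 loses 10 − 9 = 1. Product = 8·1 = 8.
At both Type-A: Maker 1 loses 7 − 4 = 3 by deviating; Maker 2 loses 6 − 1 = 5. Product = 3·5 = 15.
15 > 8, so both Type-A is risk-dominant. Maker 1's payoff there is 7.

7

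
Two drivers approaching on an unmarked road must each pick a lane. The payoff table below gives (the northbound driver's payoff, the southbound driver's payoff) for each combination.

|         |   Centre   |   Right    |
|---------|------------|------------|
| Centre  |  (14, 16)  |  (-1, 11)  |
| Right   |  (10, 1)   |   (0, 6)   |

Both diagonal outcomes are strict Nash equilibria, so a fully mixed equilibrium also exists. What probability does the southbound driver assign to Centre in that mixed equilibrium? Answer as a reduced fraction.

1/5

The southbound driver's mix q on Centre must make the northbound driver indifferent between Centre and Right.
The northbound driver's payoff from Centre: 14q + (-1)(1−q). From Right: 10q + 0(1−q).
Set equal: 4q = 1(1−q) → q = 1/5.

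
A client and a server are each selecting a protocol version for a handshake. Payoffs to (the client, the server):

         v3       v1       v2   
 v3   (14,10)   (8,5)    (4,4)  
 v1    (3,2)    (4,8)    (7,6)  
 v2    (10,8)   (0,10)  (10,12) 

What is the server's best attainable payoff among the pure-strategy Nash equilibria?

12

Both v3 is a pure NE (the client: 14 ≥ 10; the server: 10 ≥ 5). The server gets 10.
Both v2 is a pure NE (the client: 10 ≥ 7; the server: 12 ≥ 10). The server gets 12.
Every other cell has a profitable deviation for at least one player. Highest of {10, 12} is 12.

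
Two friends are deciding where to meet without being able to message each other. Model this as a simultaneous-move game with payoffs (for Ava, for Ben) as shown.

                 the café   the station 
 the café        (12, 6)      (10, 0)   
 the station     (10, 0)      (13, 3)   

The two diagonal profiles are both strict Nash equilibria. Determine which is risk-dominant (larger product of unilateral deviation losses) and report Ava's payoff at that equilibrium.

12

At both the café: Ava loses 12 − 10 = 2 by deviating; Ben loses 6 − 0 = 6. Product = 2·6 = 12.
At both the station: Ava loses 13 − 10 = 3 by deviating; Ben loses 3 − 0 = 3. Product = 3·3 = 9.
12 > 9, so both the café is risk-dominant. Ava's payoff there is 12.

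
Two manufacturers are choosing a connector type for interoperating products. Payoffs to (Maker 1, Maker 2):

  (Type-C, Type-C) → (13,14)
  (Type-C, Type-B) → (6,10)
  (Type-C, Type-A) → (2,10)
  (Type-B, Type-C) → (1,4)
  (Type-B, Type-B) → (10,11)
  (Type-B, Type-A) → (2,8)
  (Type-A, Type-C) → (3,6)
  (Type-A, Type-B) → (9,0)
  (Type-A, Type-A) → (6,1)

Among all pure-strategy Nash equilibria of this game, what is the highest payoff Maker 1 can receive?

13

Both Type-C is a pure NE (Maker 1: 13 ≥ 3; Maker 2: 14 ≥ 10). Maker 1 gets 13.
Both Type-B is a pure NE (Maker 1: 10 ≥ 9; Maker 2: 11 ≥ 8). Maker 1 gets 10.
Every other cell has a profitable deviation for at least one player. Highest of {13, 10} is 13.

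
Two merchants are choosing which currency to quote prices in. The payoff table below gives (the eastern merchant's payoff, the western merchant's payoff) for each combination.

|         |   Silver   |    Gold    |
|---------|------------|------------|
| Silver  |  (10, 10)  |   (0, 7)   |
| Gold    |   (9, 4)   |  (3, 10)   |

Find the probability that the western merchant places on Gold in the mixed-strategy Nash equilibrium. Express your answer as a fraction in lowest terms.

The western merchant's mix q on Silver must make the eastern merchant indifferent between Silver and Gold.
The eastern merchant's payoff from Silver: 10q + 0(1−q). From Gold: 9q + 3(1−q).
Set equal: 1q = 3(1−q) → q = 3/4.
Probability on Gold is 1 − 3/4 = 1/4.

1/4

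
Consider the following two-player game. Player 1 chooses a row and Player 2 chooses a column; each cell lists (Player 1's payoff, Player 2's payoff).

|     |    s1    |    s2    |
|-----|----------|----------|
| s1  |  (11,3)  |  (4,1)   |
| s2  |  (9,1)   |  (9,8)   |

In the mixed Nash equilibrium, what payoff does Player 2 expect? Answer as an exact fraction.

Player 1 mixes with probability p on s1, chosen so Player 2 is indifferent: 3p + 1(1−p) = 1p + 8(1−p) gives p = 7/9.
Player 2's expected payoff is 3·7/9 + 1·2/9 = 23/9.

23/9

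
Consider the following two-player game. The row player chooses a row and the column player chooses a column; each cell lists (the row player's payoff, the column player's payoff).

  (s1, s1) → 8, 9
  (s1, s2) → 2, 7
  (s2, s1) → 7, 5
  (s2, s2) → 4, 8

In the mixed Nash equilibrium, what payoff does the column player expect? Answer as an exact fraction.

37/5

The row player mixes with probability p on s1, chosen so the column player is indifferent: 9p + 5(1−p) = 7p + 8(1−p) gives p = 3/5.
The column player's expected payoff is 9·3/5 + 5·2/5 = 37/5.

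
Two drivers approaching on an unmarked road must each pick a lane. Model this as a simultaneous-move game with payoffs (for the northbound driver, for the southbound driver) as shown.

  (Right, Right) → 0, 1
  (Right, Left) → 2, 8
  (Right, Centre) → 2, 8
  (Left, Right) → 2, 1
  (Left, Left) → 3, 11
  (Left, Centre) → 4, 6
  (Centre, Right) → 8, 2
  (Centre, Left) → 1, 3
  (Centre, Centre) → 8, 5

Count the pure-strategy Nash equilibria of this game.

Both Left: the northbound driver gets 3 (best alternative 2); the southbound driver gets 11 (best alternative 6). Neither deviates — NE.
Both Centre: the northbound driver gets 8 (best alternative 4); the southbound driver gets 5 (best alternative 3). Neither deviates — NE.
Both Right is not a NE: the northbound driver would switch to Centre (8 > 0).
No other cell survives both best-response checks, so there are 2 pure NE.

2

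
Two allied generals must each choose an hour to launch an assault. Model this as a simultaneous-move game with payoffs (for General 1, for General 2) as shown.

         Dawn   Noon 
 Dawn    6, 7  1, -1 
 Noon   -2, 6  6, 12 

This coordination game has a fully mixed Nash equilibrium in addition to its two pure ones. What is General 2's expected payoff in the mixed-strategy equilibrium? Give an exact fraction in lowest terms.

General 1 mixes with probability p on Dawn, chosen so General 2 is indifferent: 7p + 6(1−p) = (-1)p + 12(1−p) gives p = 3/7.
General 2's expected payoff is 7·3/7 + 6·4/7 = 45/7.

45/7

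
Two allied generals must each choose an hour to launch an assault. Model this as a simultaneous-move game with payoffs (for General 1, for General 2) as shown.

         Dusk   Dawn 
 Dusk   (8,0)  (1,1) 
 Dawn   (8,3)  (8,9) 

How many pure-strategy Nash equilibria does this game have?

1

Both Dawn: General 1 gets 8 (best alternative 1); General 2 gets 9 (best alternative 3). Neither deviates — NE.
Both Dusk is not a NE: General 2 would switch to Dawn (1 > 0).
No other cell survives both best-response checks, so there is 1 pure NE.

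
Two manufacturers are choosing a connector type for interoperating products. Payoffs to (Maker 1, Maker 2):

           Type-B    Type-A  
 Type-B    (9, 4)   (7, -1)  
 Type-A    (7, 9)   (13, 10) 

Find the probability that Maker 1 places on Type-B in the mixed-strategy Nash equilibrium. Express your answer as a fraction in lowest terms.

1/6

Maker 1's mix p on Type-B must make Maker 2 indifferent between Type-B and Type-A.
Maker 2's payoff from Type-B: 4p + 9(1−p). From Type-A: (-1)p + 10(1−p).
Set equal: 5p = 1(1−p) → p = 1/6.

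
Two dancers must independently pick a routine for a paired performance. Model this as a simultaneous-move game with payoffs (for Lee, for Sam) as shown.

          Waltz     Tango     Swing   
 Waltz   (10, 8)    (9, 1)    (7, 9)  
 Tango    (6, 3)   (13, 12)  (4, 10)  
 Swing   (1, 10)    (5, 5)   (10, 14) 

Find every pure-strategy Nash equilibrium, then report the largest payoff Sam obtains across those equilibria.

Both Tango is a pure NE (Lee: 13 ≥ 9; Sam: 12 ≥ 10). Sam gets 12.
Both Swing is a pure NE (Lee: 10 ≥ 7; Sam: 14 ≥ 10). Sam gets 14.
Every other cell has a profitable deviation for at least one player. Highest of {12, 14} is 14.

14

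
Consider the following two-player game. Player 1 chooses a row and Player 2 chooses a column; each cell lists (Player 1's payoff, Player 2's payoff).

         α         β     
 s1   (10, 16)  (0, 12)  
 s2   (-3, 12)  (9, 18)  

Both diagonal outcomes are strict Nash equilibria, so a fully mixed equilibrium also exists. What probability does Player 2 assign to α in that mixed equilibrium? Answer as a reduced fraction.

Player 2's mix q on α must make Player 1 indifferent between s1 and s2.
Player 1's payoff from s1: 10q + 0(1−q). From s2: (-3)q + 9(1−q).
Set equal: 13q = 9(1−q) → q = 9/22.

9/22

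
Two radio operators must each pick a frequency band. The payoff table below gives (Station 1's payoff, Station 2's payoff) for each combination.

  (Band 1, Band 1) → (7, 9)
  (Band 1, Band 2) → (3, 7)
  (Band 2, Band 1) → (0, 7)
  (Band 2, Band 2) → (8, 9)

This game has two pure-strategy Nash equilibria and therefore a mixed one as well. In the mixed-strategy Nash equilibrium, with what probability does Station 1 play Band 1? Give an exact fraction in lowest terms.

1/2

Station 1's mix p on Band 1 must make Station 2 indifferent between Band 1 and Band 2.
Station 2's payoff from Band 1: 9p + 7(1−p). From Band 2: 7p + 9(1−p).
Set equal: 2p = 2(1−p) → p = 2/4 = 1/2.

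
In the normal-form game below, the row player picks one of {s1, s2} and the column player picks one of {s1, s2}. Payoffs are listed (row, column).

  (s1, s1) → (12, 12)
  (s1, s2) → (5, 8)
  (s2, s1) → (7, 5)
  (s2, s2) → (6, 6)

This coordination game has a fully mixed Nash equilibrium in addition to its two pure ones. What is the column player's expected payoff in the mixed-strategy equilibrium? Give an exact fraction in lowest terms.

32/5

The row player mixes with probability p on s1, chosen so the column player is indifferent: 12p + 5(1−p) = 8p + 6(1−p) gives p = 1/5.
The column player's expected payoff is 12·1/5 + 5·4/5 = 32/5.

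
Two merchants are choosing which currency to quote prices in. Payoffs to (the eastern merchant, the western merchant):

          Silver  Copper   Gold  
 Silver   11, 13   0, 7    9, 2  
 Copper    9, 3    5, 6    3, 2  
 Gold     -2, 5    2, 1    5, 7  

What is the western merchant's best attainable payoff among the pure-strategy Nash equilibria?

Both Silver is a pure NE (the eastern merchant: 11 ≥ 9; the western merchant: 13 ≥ 7). The western merchant gets 13.
Both Copper is a pure NE (the eastern merchant: 5 ≥ 2; the western merchant: 6 ≥ 3). The western merchant gets 6.
Every other cell has a profitable deviation for at least one player. Highest of {13, 6} is 13.

13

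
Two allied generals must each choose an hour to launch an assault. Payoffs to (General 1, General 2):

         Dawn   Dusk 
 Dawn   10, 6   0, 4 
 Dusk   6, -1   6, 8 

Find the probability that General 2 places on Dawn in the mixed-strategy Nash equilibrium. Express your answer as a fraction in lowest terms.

3/5

General 2's mix q on Dawn must make General 1 indifferent between Dawn and Dusk.
General 1's payoff from Dawn: 10q + 0(1−q). From Dusk: 6q + 6(1−q).
Set equal: 4q = 6(1−q) → q = 6/10 = 3/5.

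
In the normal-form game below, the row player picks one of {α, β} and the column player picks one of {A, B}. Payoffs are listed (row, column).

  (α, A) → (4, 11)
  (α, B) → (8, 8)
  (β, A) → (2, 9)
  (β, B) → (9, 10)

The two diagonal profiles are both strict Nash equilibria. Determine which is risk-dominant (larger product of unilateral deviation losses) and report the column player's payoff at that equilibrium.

At (α, A): the row player loses 4 − 2 = 2 by deviating; the column player loses 11 − 8 = 3. Product = 2·3 = 6.
At (β, B): the row player loses 9 − 8 = 1 by deviating; the column player loses 10 − 9 = 1. Product = 1·1 = 1.
6 > 1, so (α, A) is risk-dominant. The column player's payoff there is 11.

11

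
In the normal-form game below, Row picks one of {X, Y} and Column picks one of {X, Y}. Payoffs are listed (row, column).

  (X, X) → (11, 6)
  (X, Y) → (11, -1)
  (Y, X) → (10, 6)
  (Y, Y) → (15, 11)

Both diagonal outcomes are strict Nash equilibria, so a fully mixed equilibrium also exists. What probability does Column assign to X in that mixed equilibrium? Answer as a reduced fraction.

4/5

Column's mix q on X must make Row indifferent between X and Y.
Row's payoff from X: 11q + 11(1−q). From Y: 10q + 15(1−q).
Set equal: 1q = 4(1−q) → q = 4/5.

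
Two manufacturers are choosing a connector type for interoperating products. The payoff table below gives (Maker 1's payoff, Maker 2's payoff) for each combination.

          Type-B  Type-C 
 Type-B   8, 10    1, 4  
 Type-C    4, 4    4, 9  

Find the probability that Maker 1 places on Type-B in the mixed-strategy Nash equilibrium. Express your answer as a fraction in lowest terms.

5/11

Maker 1's mix p on Type-B must make Maker 2 indifferent between Type-B and Type-C.
Maker 2's payoff from Type-B: 10p + 4(1−p). From Type-C: 4p + 9(1−p).
Set equal: 6p = 5(1−p) → p = 5/11.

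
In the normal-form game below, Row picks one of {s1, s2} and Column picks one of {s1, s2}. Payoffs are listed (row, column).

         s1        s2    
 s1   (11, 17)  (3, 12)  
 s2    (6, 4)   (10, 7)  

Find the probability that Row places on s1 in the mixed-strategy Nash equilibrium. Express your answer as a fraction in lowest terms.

3/8

Row's mix p on s1 must make Column indifferent between s1 and s2.
Column's payoff from s1: 17p + 4(1−p). From s2: 12p + 7(1−p).
Set equal: 5p = 3(1−p) → p = 3/8.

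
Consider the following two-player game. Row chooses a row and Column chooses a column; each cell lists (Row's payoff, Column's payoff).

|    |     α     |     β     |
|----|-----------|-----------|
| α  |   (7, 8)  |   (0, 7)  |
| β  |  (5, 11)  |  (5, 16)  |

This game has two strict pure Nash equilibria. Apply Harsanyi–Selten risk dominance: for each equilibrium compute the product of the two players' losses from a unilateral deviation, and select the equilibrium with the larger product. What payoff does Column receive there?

16

At both α: Row loses 7 − 5 = 2 by deviating; Column loses 8 − 7 = 1. Product = 2·1 = 2.
At both β: Row loses 5 − 0 = 5 by deviating; Column loses 16 − 11 = 5. Product = 5·5 = 25.
25 > 2, so both β is risk-dominant. Column's payoff there is 16.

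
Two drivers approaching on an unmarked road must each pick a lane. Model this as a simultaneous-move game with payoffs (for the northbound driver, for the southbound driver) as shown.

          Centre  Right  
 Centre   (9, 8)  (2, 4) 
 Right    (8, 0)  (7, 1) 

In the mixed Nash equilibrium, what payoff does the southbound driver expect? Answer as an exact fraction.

The northbound driver mixes with probability p on Centre, chosen so the southbound driver is indifferent: 8p + 0(1−p) = 4p + 1(1−p) gives p = 1/5.
The southbound driver's expected payoff is 8·1/5 + 0·4/5 = 8/5.

8/5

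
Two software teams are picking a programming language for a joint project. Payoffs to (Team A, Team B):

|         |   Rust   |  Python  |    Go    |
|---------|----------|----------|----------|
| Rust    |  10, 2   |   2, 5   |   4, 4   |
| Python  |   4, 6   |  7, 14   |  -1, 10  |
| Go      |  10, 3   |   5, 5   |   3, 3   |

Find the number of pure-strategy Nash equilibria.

Both Python: Team A gets 7 (best alternative 5); Team B gets 14 (best alternative 10). Neither deviates — NE.
Both Go is not a NE: Team A would switch to Rust (4 > 3).
No other cell survives both best-response checks, so there is 1 pure NE.

1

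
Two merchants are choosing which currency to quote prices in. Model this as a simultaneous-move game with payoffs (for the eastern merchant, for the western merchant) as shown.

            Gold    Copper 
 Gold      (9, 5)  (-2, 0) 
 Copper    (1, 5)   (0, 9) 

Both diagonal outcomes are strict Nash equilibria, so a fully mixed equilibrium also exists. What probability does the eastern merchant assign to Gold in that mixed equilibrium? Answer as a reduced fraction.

4/9

The eastern merchant's mix p on Gold must make the western merchant indifferent between Gold and Copper.
The western merchant's payoff from Gold: 5p + 5(1−p). From Copper: 0p + 9(1−p).
Set equal: 5p = 4(1−p) → p = 4/9.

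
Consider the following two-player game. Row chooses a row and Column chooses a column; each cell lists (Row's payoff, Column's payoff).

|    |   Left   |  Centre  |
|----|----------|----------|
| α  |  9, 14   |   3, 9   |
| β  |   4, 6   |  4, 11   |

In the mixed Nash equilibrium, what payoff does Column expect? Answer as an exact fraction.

Row mixes with probability p on α, chosen so Column is indifferent: 14p + 6(1−p) = 9p + 11(1−p) gives p = 1/2.
Column's expected payoff is 14·1/2 + 6·1/2 = 10.

10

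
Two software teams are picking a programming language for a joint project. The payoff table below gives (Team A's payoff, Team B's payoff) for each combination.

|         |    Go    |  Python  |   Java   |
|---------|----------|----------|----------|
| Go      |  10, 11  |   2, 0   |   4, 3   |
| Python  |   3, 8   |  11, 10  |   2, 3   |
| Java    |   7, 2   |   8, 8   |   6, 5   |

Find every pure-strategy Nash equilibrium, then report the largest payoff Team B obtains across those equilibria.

Both Go is a pure NE (Team A: 10 ≥ 7; Team B: 11 ≥ 3). Team B gets 11.
Both Python is a pure NE (Team A: 11 ≥ 8; Team B: 10 ≥ 8). Team B gets 10.
Every other cell has a profitable deviation for at least one player. Highest of {11, 10} is 11.

11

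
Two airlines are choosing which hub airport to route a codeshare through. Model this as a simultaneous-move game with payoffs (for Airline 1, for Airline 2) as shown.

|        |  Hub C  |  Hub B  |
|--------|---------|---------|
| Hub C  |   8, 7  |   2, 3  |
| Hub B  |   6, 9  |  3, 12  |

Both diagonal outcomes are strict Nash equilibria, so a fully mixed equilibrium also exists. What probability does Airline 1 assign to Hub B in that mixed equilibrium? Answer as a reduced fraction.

4/7

Airline 1's mix p on Hub C must make Airline 2 indifferent between Hub C and Hub B.
Airline 2's payoff from Hub C: 7p + 9(1−p). From Hub B: 3p + 12(1−p).
Set equal: 4p = 3(1−p) → p = 3/7.
Probability on Hub B is 1 − 3/7 = 4/7.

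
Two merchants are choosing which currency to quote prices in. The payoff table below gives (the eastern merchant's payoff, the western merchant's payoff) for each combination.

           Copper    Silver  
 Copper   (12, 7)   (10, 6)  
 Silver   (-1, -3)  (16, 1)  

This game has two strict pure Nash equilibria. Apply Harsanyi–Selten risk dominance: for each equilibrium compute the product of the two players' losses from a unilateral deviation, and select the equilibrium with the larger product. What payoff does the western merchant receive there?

At both Copper: the eastern merchant loses 12 − (-1) = 13 by deviating; the western merchant loses 7 − 6 = 1. Product = 13·1 = 13.
At both Silver: the eastern merchant loses 16 − 10 = 6 by deviating; the western merchant loses 1 − (-3) = 4. Product = 6·4 = 24.
24 > 13, so both Silver is risk-dominant. The western merchant's payoff there is 1.

1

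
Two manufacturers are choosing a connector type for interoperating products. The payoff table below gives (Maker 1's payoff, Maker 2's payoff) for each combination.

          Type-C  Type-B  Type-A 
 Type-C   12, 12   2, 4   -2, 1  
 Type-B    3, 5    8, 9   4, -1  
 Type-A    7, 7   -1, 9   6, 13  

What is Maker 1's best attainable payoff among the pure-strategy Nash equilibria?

12

Both Type-C is a pure NE (Maker 1: 12 ≥ 7; Maker 2: 12 ≥ 4). Maker 1 gets 12.
Both Type-B is a pure NE (Maker 1: 8 ≥ 2; Maker 2: 9 ≥ 5). Maker 1 gets 8.
Both Type-A is a pure NE (Maker 1: 6 ≥ 4; Maker 2: 13 ≥ 9). Maker 1 gets 6.
Every other cell has a profitable deviation for at least one player. Highest of {12, 8, 6} is 12.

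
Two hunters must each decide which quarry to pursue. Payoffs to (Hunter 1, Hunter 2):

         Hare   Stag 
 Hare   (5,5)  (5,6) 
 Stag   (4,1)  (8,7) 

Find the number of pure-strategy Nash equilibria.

1

Both Stag: Hunter 1 gets 8 (best alternative 5); Hunter 2 gets 7 (best alternative 1). Neither deviates — NE.
Both Hare is not a NE: Hunter 2 would switch to Stag (6 > 5).
No other cell survives both best-response checks, so there is 1 pure NE.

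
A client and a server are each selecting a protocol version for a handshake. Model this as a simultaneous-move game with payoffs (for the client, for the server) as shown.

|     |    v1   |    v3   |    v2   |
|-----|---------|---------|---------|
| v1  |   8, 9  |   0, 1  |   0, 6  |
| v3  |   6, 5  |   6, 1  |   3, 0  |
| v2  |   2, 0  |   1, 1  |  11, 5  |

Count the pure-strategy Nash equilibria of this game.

Both v1: the client gets 8 (best alternative 6); the server gets 9 (best alternative 6). Neither deviates — NE.
Both v2: the client gets 11 (best alternative 3); the server gets 5 (best alternative 1). Neither deviates — NE.
Both v3 is not a NE: the server would switch to v1 (5 > 1).
No other cell survives both best-response checks, so there are 2 pure NE.

2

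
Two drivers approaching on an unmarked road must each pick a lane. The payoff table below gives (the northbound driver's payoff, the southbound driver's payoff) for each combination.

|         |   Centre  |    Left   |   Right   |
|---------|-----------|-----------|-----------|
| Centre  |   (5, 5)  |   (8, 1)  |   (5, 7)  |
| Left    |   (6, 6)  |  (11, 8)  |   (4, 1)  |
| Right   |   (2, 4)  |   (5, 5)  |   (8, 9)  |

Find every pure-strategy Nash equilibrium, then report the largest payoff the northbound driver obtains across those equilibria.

Both Left is a pure NE (the northbound driver: 11 ≥ 8; the southbound driver: 8 ≥ 6). The northbound driver gets 11.
Both Right is a pure NE (the northbound driver: 8 ≥ 5; the southbound driver: 9 ≥ 5). The northbound driver gets 8.
Every other cell has a profitable deviation for at least one player. Highest of {11, 8} is 11.

11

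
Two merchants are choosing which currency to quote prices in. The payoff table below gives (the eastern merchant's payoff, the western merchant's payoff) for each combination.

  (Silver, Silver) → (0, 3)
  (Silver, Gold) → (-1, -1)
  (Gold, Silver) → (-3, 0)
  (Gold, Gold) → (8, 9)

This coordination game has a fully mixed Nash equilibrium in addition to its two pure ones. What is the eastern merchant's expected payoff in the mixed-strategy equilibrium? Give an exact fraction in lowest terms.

The western merchant mixes with probability q on Silver, chosen so the eastern merchant is indifferent: 0q + (-1)(1−q) = (-3)q + 8(1−q) gives q = 3/4.
The eastern merchant's expected payoff (from either row, since indifferent) is 0·3/4 + (-1)·1/4 = -1/4.

-1/4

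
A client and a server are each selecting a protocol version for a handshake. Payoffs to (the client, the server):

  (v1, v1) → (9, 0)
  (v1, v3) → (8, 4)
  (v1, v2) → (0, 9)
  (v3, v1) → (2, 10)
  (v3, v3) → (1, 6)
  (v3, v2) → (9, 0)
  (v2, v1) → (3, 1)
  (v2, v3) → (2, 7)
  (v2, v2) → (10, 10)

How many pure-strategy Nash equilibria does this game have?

1

Both v2: the client gets 10 (best alternative 9); the server gets 10 (best alternative 7). Neither deviates — NE.
Both v1 is not a NE: the server would switch to v2 (9 > 0).
No other cell survives both best-response checks, so there is 1 pure NE.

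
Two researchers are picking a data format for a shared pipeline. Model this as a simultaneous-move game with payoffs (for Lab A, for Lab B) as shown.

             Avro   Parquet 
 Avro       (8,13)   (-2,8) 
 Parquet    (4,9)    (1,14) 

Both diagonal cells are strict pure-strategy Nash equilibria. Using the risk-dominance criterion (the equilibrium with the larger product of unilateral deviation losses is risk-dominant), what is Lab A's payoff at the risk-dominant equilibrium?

At both Avro: Lab A loses 8 − 4 = 4 by deviating; Lab B loses 13 − 8 = 5. Product = 4·5 = 20.
At both Parquet: Lab A loses 1 − (-2) = 3 by deviating; Lab B loses 14 − 9 = 5. Product = 3·5 = 15.
20 > 15, so both Avro is risk-dominant. Lab A's payoff there is 8.

8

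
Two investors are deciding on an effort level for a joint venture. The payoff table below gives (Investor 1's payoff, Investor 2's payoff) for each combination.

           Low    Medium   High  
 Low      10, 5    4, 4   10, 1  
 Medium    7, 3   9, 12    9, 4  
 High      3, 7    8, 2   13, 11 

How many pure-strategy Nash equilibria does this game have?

Both Low: Investor 1 gets 10 (best alternative 7); Investor 2 gets 5 (best alternative 4). Neither deviates — NE.
Both Medium: Investor 1 gets 9 (best alternative 8); Investor 2 gets 12 (best alternative 4). Neither deviates — NE.
Both High: Investor 1 gets 13 (best alternative 10); Investor 2 gets 11 (best alternative 7). Neither deviates — NE.
(High, Medium) is not a NE: Investor 1 would switch to Medium (9 > 8).
No other cell survives both best-response checks, so there are 3 pure NE.

3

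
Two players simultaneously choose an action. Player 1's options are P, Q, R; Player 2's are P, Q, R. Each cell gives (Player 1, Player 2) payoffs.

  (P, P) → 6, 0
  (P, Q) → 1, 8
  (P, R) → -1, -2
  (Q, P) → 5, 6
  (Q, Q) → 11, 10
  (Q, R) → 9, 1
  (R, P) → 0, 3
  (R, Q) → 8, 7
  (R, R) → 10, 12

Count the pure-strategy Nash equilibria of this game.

2

Both Q: Player 1 gets 11 (best alternative 8); Player 2 gets 10 (best alternative 6). Neither deviates — NE.
Both R: Player 1 gets 10 (best alternative 9); Player 2 gets 12 (best alternative 7). Neither deviates — NE.
Both P is not a NE: Player 2 would switch to Q (8 > 0).
No other cell survives both best-response checks, so there are 2 pure NE.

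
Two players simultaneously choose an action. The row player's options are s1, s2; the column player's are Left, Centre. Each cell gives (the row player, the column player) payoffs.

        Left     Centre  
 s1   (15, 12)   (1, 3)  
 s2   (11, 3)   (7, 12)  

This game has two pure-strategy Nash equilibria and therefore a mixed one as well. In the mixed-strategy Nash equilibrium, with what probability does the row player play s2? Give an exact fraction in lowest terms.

1/2

The row player's mix p on s1 must make the column player indifferent between Left and Centre.
The column player's payoff from Left: 12p + 3(1−p). From Centre: 3p + 12(1−p).
Set equal: 9p = 9(1−p) → p = 9/18 = 1/2.
Probability on s2 is 1 − 1/2 = 1/2.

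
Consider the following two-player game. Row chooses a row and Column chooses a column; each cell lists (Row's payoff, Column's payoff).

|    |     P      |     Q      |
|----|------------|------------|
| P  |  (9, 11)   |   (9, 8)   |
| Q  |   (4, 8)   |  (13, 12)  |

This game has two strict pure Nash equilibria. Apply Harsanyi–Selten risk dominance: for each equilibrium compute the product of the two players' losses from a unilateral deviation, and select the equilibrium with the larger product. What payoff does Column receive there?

At both P: Row loses 9 − 4 = 5 by deviating; Column loses 11 − 8 = 3. Product = 5·3 = 15.
At both Q: Row loses 13 − 9 = 4 by deviating; Column loses 12 − 8 = 4. Product = 4·4 = 16.
16 > 15, so both Q is risk-dominant. Column's payoff there is 12.

12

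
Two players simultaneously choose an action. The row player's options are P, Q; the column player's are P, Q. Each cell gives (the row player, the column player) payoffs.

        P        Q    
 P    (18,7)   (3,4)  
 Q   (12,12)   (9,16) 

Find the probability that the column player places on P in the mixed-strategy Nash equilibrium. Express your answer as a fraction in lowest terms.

The column player's mix q on P must make the row player indifferent between P and Q.
The row player's payoff from P: 18q + 3(1−q). From Q: 12q + 9(1−q).
Set equal: 6q = 6(1−q) → q = 6/12 = 1/2.

1/2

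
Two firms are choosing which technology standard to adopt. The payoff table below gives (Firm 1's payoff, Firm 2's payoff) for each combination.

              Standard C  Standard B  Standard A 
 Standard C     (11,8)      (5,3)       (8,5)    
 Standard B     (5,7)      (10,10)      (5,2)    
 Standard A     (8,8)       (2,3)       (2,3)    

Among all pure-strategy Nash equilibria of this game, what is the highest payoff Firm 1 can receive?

11

Both Standard C is a pure NE (Firm 1: 11 ≥ 8; Firm 2: 8 ≥ 5). Firm 1 gets 11.
Both Standard B is a pure NE (Firm 1: 10 ≥ 5; Firm 2: 10 ≥ 7). Firm 1 gets 10.
Every other cell has a profitable deviation for at least one player. Highest of {11, 10} is 11.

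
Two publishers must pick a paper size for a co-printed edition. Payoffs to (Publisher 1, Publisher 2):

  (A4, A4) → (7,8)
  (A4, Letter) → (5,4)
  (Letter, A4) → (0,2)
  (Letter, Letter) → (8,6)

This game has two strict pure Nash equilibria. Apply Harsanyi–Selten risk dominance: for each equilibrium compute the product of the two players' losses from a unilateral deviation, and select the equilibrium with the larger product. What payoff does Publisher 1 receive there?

7

At both A4: Publisher 1 loses 7 − 0 = 7 by deviating; Publisher 2 loses 8 − 4 = 4. Product = 7·4 = 28.
At both Letter: Publisher 1 loses 8 − 5 = 3 by deviating; Publisher 2 loses 6 − 2 = 4. Product = 3·4 = 12.
28 > 12, so both A4 is risk-dominant. Publisher 1's payoff there is 7.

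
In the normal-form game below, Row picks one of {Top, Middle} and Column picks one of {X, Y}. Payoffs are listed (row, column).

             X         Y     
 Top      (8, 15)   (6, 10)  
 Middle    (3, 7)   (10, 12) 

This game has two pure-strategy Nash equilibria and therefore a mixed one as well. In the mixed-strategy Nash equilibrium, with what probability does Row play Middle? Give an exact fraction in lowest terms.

Row's mix p on Top must make Column indifferent between X and Y.
Column's payoff from X: 15p + 7(1−p). From Y: 10p + 12(1−p).
Set equal: 5p = 5(1−p) → p = 5/10 = 1/2.
Probability on Middle is 1 − 1/2 = 1/2.

1/2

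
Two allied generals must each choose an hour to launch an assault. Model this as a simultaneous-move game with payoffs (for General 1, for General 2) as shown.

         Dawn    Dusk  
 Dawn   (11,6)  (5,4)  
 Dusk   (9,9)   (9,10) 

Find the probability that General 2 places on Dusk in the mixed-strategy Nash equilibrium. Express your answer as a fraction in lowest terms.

General 2's mix q on Dawn must make General 1 indifferent between Dawn and Dusk.
General 1's payoff from Dawn: 11q + 5(1−q). From Dusk: 9q + 9(1−q).
Set equal: 2q = 4(1−q) → q = 4/6 = 2/3.
Probability on Dusk is 1 − 2/3 = 1/3.

1/3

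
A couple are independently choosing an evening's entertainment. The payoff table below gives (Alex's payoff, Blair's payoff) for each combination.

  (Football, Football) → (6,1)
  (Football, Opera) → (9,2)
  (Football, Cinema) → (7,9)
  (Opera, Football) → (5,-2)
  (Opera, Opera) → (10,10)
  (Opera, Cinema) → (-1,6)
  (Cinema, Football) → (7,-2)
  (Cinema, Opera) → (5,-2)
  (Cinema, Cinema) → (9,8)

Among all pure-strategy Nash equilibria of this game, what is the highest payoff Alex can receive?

10

Both Opera is a pure NE (Alex: 10 ≥ 9; Blair: 10 ≥ 6). Alex gets 10.
Both Cinema is a pure NE (Alex: 9 ≥ 7; Blair: 8 ≥ -2). Alex gets 9.
Every other cell has a profitable deviation for at least one player. Highest of {10, 9} is 10.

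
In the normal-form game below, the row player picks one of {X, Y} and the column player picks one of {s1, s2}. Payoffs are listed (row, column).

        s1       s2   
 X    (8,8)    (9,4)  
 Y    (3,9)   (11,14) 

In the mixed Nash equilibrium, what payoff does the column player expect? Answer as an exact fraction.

The row player mixes with probability p on X, chosen so the column player is indifferent: 8p + 9(1−p) = 4p + 14(1−p) gives p = 5/9.
The column player's expected payoff is 8·5/9 + 9·4/9 = 76/9.

76/9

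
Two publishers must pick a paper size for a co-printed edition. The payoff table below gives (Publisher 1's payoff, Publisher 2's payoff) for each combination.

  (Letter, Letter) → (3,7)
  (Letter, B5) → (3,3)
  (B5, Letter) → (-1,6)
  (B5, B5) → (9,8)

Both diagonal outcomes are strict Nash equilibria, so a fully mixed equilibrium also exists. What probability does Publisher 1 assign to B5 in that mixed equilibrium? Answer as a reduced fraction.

Publisher 1's mix p on Letter must make Publisher 2 indifferent between Letter and B5.
Publisher 2's payoff from Letter: 7p + 6(1−p). From B5: 3p + 8(1−p).
Set equal: 4p = 2(1−p) → p = 2/6 = 1/3.
Probability on B5 is 1 − 1/3 = 2/3.

2/3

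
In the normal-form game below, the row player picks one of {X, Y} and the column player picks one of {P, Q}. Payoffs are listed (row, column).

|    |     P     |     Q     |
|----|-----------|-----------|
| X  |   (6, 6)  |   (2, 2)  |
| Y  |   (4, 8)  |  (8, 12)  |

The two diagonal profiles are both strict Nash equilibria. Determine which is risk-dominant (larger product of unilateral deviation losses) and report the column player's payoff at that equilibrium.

At (X, P): the row player loses 6 − 4 = 2 by deviating; the column player loses 6 − 2 = 4. Product = 2·4 = 8.
At (Y, Q): the row player loses 8 − 2 = 6 by deviating; the column player loses 12 − 8 = 4. Product = 6·4 = 24.
24 > 8, so (Y, Q) is risk-dominant. The column player's payoff there is 12.

12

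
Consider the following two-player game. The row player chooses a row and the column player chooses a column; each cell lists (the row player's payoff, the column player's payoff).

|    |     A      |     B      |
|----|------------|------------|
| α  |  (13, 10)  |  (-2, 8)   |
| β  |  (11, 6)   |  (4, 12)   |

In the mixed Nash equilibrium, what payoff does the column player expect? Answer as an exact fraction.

The row player mixes with probability p on α, chosen so the column player is indifferent: 10p + 6(1−p) = 8p + 12(1−p) gives p = 3/4.
The column player's expected payoff is 10·3/4 + 6·1/4 = 9.

9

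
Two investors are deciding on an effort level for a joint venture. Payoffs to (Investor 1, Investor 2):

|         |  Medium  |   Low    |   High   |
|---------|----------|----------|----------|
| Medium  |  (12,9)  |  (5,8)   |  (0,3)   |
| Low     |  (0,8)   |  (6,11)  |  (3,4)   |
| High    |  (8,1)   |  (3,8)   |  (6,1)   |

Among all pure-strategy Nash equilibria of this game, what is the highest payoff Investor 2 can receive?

11

Both Medium is a pure NE (Investor 1: 12 ≥ 8; Investor 2: 9 ≥ 8). Investor 2 gets 9.
Both Low is a pure NE (Investor 1: 6 ≥ 5; Investor 2: 11 ≥ 8). Investor 2 gets 11.
Every other cell has a profitable deviation for at least one player. Highest of {9, 11} is 11.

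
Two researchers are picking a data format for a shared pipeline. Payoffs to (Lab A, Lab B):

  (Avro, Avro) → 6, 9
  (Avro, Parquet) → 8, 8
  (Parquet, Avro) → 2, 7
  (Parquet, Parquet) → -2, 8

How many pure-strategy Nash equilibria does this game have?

1

Both Avro: Lab A gets 6 (best alternative 2); Lab B gets 9 (best alternative 8). Neither deviates — NE.
Both Parquet is not a NE: Lab A would switch to Avro (8 > -2).
No other cell survives both best-response checks, so there is 1 pure NE.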